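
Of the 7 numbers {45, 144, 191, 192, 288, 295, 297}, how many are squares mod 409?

(45/409) = +1 → QR.
(144/409) = +1 → QR.
(191/409) = +1 → QR.
(192/409) = +1 → QR.
(288/409) = +1 → QR.
(295/409) = -1 → non-residue.
(297/409) = -1 → non-residue.
Total quadratic residues among the 7: 5.

5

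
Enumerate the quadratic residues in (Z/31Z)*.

Square k = 1,…,15 (k and 31−k give the same square):
1²=1, 2²=4, 3²=9, 4²=16, 5²=25, 6²≡5, 7²≡18, 8²≡2, 9²≡19, 10²≡7, 11²≡28, 12²≡20, 13²≡14, 14²≡10, 15²≡8 (mod 31).
So the quadratic residues mod 31 are {1, 2, 4, 5, 7, 8, 9, 10, 14, 16, 18, 19, 20, 25, 28}.

1 2 4 5 7 8 9 10 14 16 18 19 20 25 28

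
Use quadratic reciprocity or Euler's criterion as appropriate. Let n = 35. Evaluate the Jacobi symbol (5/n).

0

Reciprocity: 5 ≡ 1 and 35 ≡ 3 (mod 4), so (5/35) = +(35/5).
Reduce top mod 5: now compute (0/5).
Top reduces to 0: gcd > 1, so the symbol is 0.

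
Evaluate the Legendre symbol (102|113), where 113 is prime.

Euler's criterion: (102/113) ≡ 102^56 (mod 113).
102^2 ≡ 8 (mod 113)
102^4 ≡ 64 (mod 113)
102^8 ≡ 28 (mod 113)
102^16 ≡ 106 (mod 113)
102^32 ≡ 49 (mod 113)
102^56 = 102^(32+16+8) ≡ 1 (mod 113).
Result is 1, so (102/113) = 1.

1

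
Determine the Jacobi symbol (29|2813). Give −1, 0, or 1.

0

Reciprocity: 29 ≡ 1 and 2813 ≡ 1 (mod 4), so (29/2813) = +(2813/29).
Reduce top mod 29: now compute (0/29).
Top reduces to 0: gcd > 1, so the symbol is 0.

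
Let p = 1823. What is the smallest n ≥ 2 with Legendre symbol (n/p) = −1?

(2/1823) = +1, so 2 is a residue.
(3/1823) = +1, so 3 is a residue.
(4/1823) = +1, so 4 is a residue.
(5/1823) = −1, so 5 is the smallest positive non-residue mod 1823.

5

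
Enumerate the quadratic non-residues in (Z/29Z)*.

Square k = 1,…,14 (k and 29−k give the same square):
1²=1, 2²=4, 3²=9, 4²=16, 5²=25, 6²≡7, 7²≡20, 8²≡6, 9²≡23, 10²≡13, 11²≡5, 12²≡28, 13²≡24, 14²≡22 (mod 29).
The residues are {1, 4, 5, 6, 7, 9, 13, 16, 20, 22, 23, 24, 25, 28}; the non-residues are the remaining 14 nonzero classes.

2 3 8 10 11 12 14 15 17 18 19 21 26 27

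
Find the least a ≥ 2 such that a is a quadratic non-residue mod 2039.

7

(2/2039) = +1, so 2 is a residue.
(3/2039) = +1, so 3 is a residue.
(4/2039) = +1, so 4 is a residue.
(5/2039) = +1, so 5 is a residue.
(6/2039) = +1, so 6 is a residue.
(7/2039) = −1, so 7 is the smallest positive non-residue mod 2039.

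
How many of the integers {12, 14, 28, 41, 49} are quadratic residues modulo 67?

(12/67) = -1 → non-residue.
(14/67) = +1 → QR.
(28/67) = -1 → non-residue.
(41/67) = -1 → non-residue.
(49/67) = +1 → QR.
Total quadratic residues among the 5: 2.

2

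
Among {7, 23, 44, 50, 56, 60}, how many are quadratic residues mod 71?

(7/71) = -1 → non-residue.
(23/71) = -1 → non-residue.
(44/71) = -1 → non-residue.
(50/71) = +1 → QR.
(56/71) = -1 → non-residue.
(60/71) = +1 → QR.
Total quadratic residues among the 6: 2.

2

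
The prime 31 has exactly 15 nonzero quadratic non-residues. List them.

3 6 11 12 13 15 17 21 22 23 24 26 27 29 30

Square k = 1,…,15 (k and 31−k give the same square):
1²=1, 2²=4, 3²=9, 4²=16, 5²=25, 6²≡5, 7²≡18, 8²≡2, 9²≡19, 10²≡7, 11²≡28, 12²≡20, 13²≡14, 14²≡10, 15²≡8 (mod 31).
The residues are {1, 2, 4, 5, 7, 8, 9, 10, 14, 16, 18, 19, 20, 25, 28}; the non-residues are the remaining 15 nonzero classes.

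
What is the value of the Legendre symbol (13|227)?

Euler's criterion: (13/227) ≡ 13^113 (mod 227).
13^2 ≡ 169 (mod 227)
13^4 ≡ 186 (mod 227)
13^8 ≡ 92 (mod 227)
13^16 ≡ 65 (mod 227)
13^32 ≡ 139 (mod 227)
13^64 ≡ 26 (mod 227)
13^113 = 13^(64+32+16+1) ≡ 226 (mod 227).
Result is 226 ≡ −1, so (13/227) = −1.

-1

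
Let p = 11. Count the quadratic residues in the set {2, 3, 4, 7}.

(2/11) = -1 → non-residue.
(3/11) = +1 → QR.
(4/11) = +1 → QR.
(7/11) = -1 → non-residue.
Total quadratic residues among the 4: 2.

2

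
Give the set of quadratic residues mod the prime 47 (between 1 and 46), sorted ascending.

Square k = 1,…,23 (k and 47−k give the same square):
1²=1, 2²=4, 3²=9, 4²=16, 5²=25, 6²=36, 7²≡2, 8²≡17, 9²≡34, 10²≡6, 11²≡27, 12²≡3, 13²≡28, 14²≡8, 15²≡37, 16²≡21, 17²≡7, 18²≡42, 19²≡32, 20²≡24, 21²≡18, 22²≡14, 23²≡12 (mod 47).
So the quadratic residues mod 47 are {1, 2, 3, 4, 6, 7, 8, 9, 12, 14, 16, 17, 18, 21, 24, 25, 27, 28, 32, 34, 36, 37, 42}.

1, 2, 3, 4, 6, 7, 8, 9, 12, 14, 16, 17, 18, 21, 24, 25, 27, 28, 32, 34, 36, 37, 42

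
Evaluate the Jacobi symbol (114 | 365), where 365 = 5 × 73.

Pull out 2: since 365 ≡ 5 (mod 8), (2/365) = -1.
Reciprocity: 57 ≡ 1 and 365 ≡ 1 (mod 4), so (57/365) = +(365/57).
Reduce top mod 57: now compute (23/57).
Reciprocity: 23 ≡ 3 and 57 ≡ 1 (mod 4), so (23/57) = +(57/23).
Reduce top mod 23: now compute (11/23).
Reciprocity: 11 ≡ 3 and 23 ≡ 3 (mod 4), so (11/23) = −(23/11).
Reduce top mod 11: now compute (1/11).
Reached (1/11) = 1. Collecting the sign flips along the way, the symbol is +1.

1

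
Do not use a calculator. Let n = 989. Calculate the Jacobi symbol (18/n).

Pull out 2: since 989 ≡ 5 (mod 8), (2/989) = -1.
Reciprocity: 9 ≡ 1 and 989 ≡ 1 (mod 4), so (9/989) = +(989/9).
Reduce top mod 9: now compute (8/9).
Pull out 2^3: since 9 ≡ 1 (mod 8), (2/9) = +1, so (2/9)^3 = +1.
Reached (1/9) = 1. Collecting the sign flips along the way, the symbol is -1.

-1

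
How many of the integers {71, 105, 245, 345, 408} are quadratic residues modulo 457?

2

(71/457) = -1 → non-residue.
(105/457) = -1 → non-residue.
(245/457) = -1 → non-residue.
(345/457) = +1 → QR.
(408/457) = +1 → QR.
Total quadratic residues among the 5: 2.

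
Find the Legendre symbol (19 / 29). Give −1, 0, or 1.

Euler's criterion: (19/29) ≡ 19^14 (mod 29).
19^2 ≡ 13 (mod 29)
19^4 ≡ 24 (mod 29)
19^8 ≡ 25 (mod 29)
19^14 = 19^(8+4+2) ≡ 28 (mod 29).
Result is 28 ≡ −1, so (19/29) = −1.

-1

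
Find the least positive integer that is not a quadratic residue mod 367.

(2/367) = +1, so 2 is a residue.
(3/367) = −1, so 3 is the smallest positive non-residue mod 367.

3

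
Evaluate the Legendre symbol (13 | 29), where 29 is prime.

1

Reciprocity: 13 ≡ 1 and 29 ≡ 1 (mod 4), so (13/29) = +(29/13).
Reduce top mod 13: now compute (3/13).
Reciprocity: 3 ≡ 3 and 13 ≡ 1 (mod 4), so (3/13) = +(13/3).
Reduce top mod 3: now compute (1/3).
Reached (1/3) = 1. Collecting the sign flips along the way, the symbol is +1.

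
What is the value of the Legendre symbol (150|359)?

1

Euler's criterion: (150/359) ≡ 150^179 (mod 359).
150^2 ≡ 242 (mod 359)
150^4 ≡ 47 (mod 359)
150^8 ≡ 55 (mod 359)
150^16 ≡ 153 (mod 359)
150^32 ≡ 74 (mod 359)
150^64 ≡ 91 (mod 359)
150^128 ≡ 24 (mod 359)
150^179 = 150^(128+32+16+2+1) ≡ 1 (mod 359).
Result is 1, so (150/359) = 1.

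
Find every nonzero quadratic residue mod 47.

1 2 3 4 6 7 8 9 12 14 16 17 18 21 24 25 27 28 32 34 36 37 42

Square k = 1,…,23 (k and 47−k give the same square):
1²=1, 2²=4, 3²=9, 4²=16, 5²=25, 6²=36, 7²≡2, 8²≡17, 9²≡34, 10²≡6, 11²≡27, 12²≡3, 13²≡28, 14²≡8, 15²≡37, 16²≡21, 17²≡7, 18²≡42, 19²≡32, 20²≡24, 21²≡18, 22²≡14, 23²≡12 (mod 47).
So the quadratic residues mod 47 are {1, 2, 3, 4, 6, 7, 8, 9, 12, 14, 16, 17, 18, 21, 24, 25, 27, 28, 32, 34, 36, 37, 42}.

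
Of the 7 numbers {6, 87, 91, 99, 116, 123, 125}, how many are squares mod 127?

(6/127) = -1 → non-residue.
(87/127) = +1 → QR.
(91/127) = -1 → non-residue.
(99/127) = +1 → QR.
(116/127) = -1 → non-residue.
(123/127) = -1 → non-residue.
(125/127) = -1 → non-residue.
Total quadratic residues among the 7: 2.

2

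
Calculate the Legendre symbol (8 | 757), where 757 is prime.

-1

Euler's criterion: (8/757) ≡ 8^378 (mod 757).
8^2 ≡ 64 (mod 757)
8^4 ≡ 311 (mod 757)
8^8 ≡ 582 (mod 757)
8^16 ≡ 345 (mod 757)
8^32 ≡ 176 (mod 757)
8^64 ≡ 696 (mod 757)
8^128 ≡ 693 (mod 757)
8^256 ≡ 311 (mod 757)
8^378 = 8^(256+64+32+16+8+2) ≡ 756 (mod 757).
Result is 756 ≡ −1, so (8/757) = −1.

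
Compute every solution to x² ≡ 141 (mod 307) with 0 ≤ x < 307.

37, 270

Since 307 ≡ 3 (mod 4), a square root of 141 is 141^((307+1)/4) = 141^77 mod 307.
Repeated squaring: 141^2≡233, 141^4≡257, 141^8≡44, 141^16≡94, 141^32≡240, 141^64≡191 (mod 307).
141^77 = 141^(64+8+4+1) ≡ 37 (mod 307).
Check: 37² = 1369 ≡ 141 (mod 307). The two roots are 37 and 270.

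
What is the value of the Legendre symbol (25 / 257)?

1

Euler's criterion: (25/257) ≡ 25^128 (mod 257).
25^2 ≡ 111 (mod 257)
25^4 ≡ 242 (mod 257)
25^8 ≡ 225 (mod 257)
25^16 ≡ 253 (mod 257)
25^32 ≡ 16 (mod 257)
25^64 ≡ 256 (mod 257)
25^128 ≡ 1 (mod 257)
25^128 = 25^(128) ≡ 1 (mod 257).
Result is 1, so (25/257) = 1.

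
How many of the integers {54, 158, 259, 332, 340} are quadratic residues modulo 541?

(54/541) = -1 → non-residue.
(158/541) = -1 → non-residue.
(259/541) = -1 → non-residue.
(332/541) = -1 → non-residue.
(340/541) = -1 → non-residue.
Total quadratic residues among the 5: 0.

0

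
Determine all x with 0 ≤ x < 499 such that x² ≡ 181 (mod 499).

242, 257

Since 499 ≡ 3 (mod 4), a square root of 181 is 181^((499+1)/4) = 181^125 mod 499.
Repeated squaring: 181^2≡326, 181^4≡488, 181^8≡121, 181^16≡170, 181^32≡457, 181^64≡267 (mod 499).
181^125 = 181^(64+32+16+8+4+1) ≡ 257 (mod 499).
Check: 257² = 66049 ≡ 181 (mod 499). The two roots are 242 and 257.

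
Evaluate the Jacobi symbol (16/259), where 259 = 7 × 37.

1

Pull out 2^4: since 259 ≡ 3 (mod 8), (2/259) = -1, so (2/259)^4 = +1.
Reached (1/259) = 1. Collecting the sign flips along the way, the symbol is +1.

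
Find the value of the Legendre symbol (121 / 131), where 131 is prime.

Reciprocity: 121 ≡ 1 and 131 ≡ 3 (mod 4), so (121/131) = +(131/121).
Reduce top mod 121: now compute (10/121).
Pull out 2: since 121 ≡ 1 (mod 8), (2/121) = +1.
Reciprocity: 5 ≡ 1 and 121 ≡ 1 (mod 4), so (5/121) = +(121/5).
Reduce top mod 5: now compute (1/5).
Reached (1/5) = 1. Collecting the sign flips along the way, the symbol is +1.

1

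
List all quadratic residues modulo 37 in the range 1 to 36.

1,3,4,7,9,10,11,12,16,21,25,26,27,28,30,33,34,36

Square k = 1,…,18 (k and 37−k give the same square):
1²=1, 2²=4, 3²=9, 4²=16, 5²=25, 6²=36, 7²≡12, 8²≡27, 9²≡7, 10²≡26, 11²≡10, 12²≡33, 13²≡21, 14²≡11, 15²≡3, 16²≡34, 17²≡30, 18²≡28 (mod 37).
So the quadratic residues mod 37 are {1, 3, 4, 7, 9, 10, 11, 12, 16, 21, 25, 26, 27, 28, 30, 33, 34, 36}.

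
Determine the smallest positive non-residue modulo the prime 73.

(2/73) = +1, so 2 is a residue.
(3/73) = +1, so 3 is a residue.
(4/73) = +1, so 4 is a residue.
(5/73) = −1, so 5 is the smallest positive non-residue mod 73.

5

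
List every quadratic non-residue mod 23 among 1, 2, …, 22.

Square k = 1,…,11 (k and 23−k give the same square):
1²=1, 2²=4, 3²=9, 4²=16, 5²≡2, 6²≡13, 7²≡3, 8²≡18, 9²≡12, 10²≡8, 11²≡6 (mod 23).
The residues are {1, 2, 3, 4, 6, 8, 9, 12, 13, 16, 18}; the non-residues are the remaining 11 nonzero classes.

5,7,10,11,14,15,17,19,20,21,22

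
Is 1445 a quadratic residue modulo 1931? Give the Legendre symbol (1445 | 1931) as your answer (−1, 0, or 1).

1

Reciprocity: 1445 ≡ 1 and 1931 ≡ 3 (mod 4), so (1445/1931) = +(1931/1445).
Reduce top mod 1445: now compute (486/1445).
Pull out 2: since 1445 ≡ 5 (mod 8), (2/1445) = -1.
Reciprocity: 243 ≡ 3 and 1445 ≡ 1 (mod 4), so (243/1445) = +(1445/243).
Reduce top mod 243: now compute (230/243).
Pull out 2: since 243 ≡ 3 (mod 8), (2/243) = -1.
Reciprocity: 115 ≡ 3 and 243 ≡ 3 (mod 4), so (115/243) = −(243/115).
Reduce top mod 115: now compute (13/115).
Reciprocity: 13 ≡ 1 and 115 ≡ 3 (mod 4), so (13/115) = +(115/13).
Reduce top mod 13: now compute (11/13).
Reciprocity: 11 ≡ 3 and 13 ≡ 1 (mod 4), so (11/13) = +(13/11).
Reduce top mod 11: now compute (2/11).
Pull out 2: since 11 ≡ 3 (mod 8), (2/11) = -1.
Reached (1/11) = 1. Collecting the sign flips along the way, the symbol is +1.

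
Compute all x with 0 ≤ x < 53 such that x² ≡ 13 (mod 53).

53 ≡ 1 (mod 4), so we find a root by search.
Trying successive values, 15² = 225 ≡ 13 (mod 53). The other root is 53 − 15 = 38.

15, 38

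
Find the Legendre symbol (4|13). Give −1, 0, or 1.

Pull out 2^2: since 13 ≡ 5 (mod 8), (2/13) = -1, so (2/13)^2 = +1.
Reached (1/13) = 1. Collecting the sign flips along the way, the symbol is +1.

1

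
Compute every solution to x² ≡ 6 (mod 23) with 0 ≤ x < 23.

11, 12

Since 23 ≡ 3 (mod 4), a square root of 6 is 6^((23+1)/4) = 6^6 mod 23.
Repeated squaring: 6^2≡13, 6^4≡8 (mod 23).
6^6 = 6^(4+2) ≡ 12 (mod 23).
Check: 12² = 144 ≡ 6 (mod 23). The two roots are 11 and 12.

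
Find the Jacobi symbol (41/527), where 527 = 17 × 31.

-1

Reciprocity: 41 ≡ 1 and 527 ≡ 3 (mod 4), so (41/527) = +(527/41).
Reduce top mod 41: now compute (35/41).
Reciprocity: 35 ≡ 3 and 41 ≡ 1 (mod 4), so (35/41) = +(41/35).
Reduce top mod 35: now compute (6/35).
Pull out 2: since 35 ≡ 3 (mod 8), (2/35) = -1.
Reciprocity: 3 ≡ 3 and 35 ≡ 3 (mod 4), so (3/35) = −(35/3).
Reduce top mod 3: now compute (2/3).
Pull out 2: since 3 ≡ 3 (mod 8), (2/3) = -1.
Reached (1/3) = 1. Collecting the sign flips along the way, the symbol is -1.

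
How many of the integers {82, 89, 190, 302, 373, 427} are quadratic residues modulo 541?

0

(82/541) = -1 → non-residue.
(89/541) = -1 → non-residue.
(190/541) = -1 → non-residue.
(302/541) = -1 → non-residue.
(373/541) = -1 → non-residue.
(427/541) = -1 → non-residue.
Total quadratic residues among the 6: 0.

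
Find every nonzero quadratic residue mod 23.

1, 2, 3, 4, 6, 8, 9, 12, 13, 16, 18

Square k = 1,…,11 (k and 23−k give the same square):
1²=1, 2²=4, 3²=9, 4²=16, 5²≡2, 6²≡13, 7²≡3, 8²≡18, 9²≡12, 10²≡8, 11²≡6 (mod 23).
So the quadratic residues mod 23 are {1, 2, 3, 4, 6, 8, 9, 12, 13, 16, 18}.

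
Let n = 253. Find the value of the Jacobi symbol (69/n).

0

Reciprocity: 69 ≡ 1 and 253 ≡ 1 (mod 4), so (69/253) = +(253/69).
Reduce top mod 69: now compute (46/69).
Pull out 2: since 69 ≡ 5 (mod 8), (2/69) = -1.
Reciprocity: 23 ≡ 3 and 69 ≡ 1 (mod 4), so (23/69) = +(69/23).
Reduce top mod 23: now compute (0/23).
Top reduces to 0: gcd > 1, so the symbol is 0.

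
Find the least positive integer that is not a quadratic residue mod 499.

(2/499) = −1, so 2 is the smallest positive non-residue mod 499.

2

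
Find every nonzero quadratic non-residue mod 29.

Square k = 1,…,14 (k and 29−k give the same square):
1²=1, 2²=4, 3²=9, 4²=16, 5²=25, 6²≡7, 7²≡20, 8²≡6, 9²≡23, 10²≡13, 11²≡5, 12²≡28, 13²≡24, 14²≡22 (mod 29).
The residues are {1, 4, 5, 6, 7, 9, 13, 16, 20, 22, 23, 24, 25, 28}; the non-residues are the remaining 14 nonzero classes.

2,3,8,10,11,12,14,15,17,18,19,21,26,27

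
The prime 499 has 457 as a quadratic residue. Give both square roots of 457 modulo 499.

Since 499 ≡ 3 (mod 4), a square root of 457 is 457^((499+1)/4) = 457^125 mod 499.
Repeated squaring: 457^2≡267, 457^4≡431, 457^8≡133, 457^16≡224, 457^32≡276, 457^64≡328 (mod 499).
457^125 = 457^(64+32+16+8+4+1) ≡ 170 (mod 499).
Check: 170² = 28900 ≡ 457 (mod 499). The two roots are 170 and 329.

170, 329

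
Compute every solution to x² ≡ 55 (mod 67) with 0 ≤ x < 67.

Since 67 ≡ 3 (mod 4), a square root of 55 is 55^((67+1)/4) = 55^17 mod 67.
Repeated squaring: 55^2≡10, 55^4≡33, 55^8≡17, 55^16≡21 (mod 67).
55^17 = 55^(16+1) ≡ 16 (mod 67).
Check: 16² = 256 ≡ 55 (mod 67). The two roots are 16 and 51.

16, 51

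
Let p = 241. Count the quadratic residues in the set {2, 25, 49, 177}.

4

(2/241) = +1 → QR.
(25/241) = +1 → QR.
(49/241) = +1 → QR.
(177/241) = +1 → QR.
Total quadratic residues among the 4: 4.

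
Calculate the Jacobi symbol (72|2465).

1

Pull out 2^3: since 2465 ≡ 1 (mod 8), (2/2465) = +1, so (2/2465)^3 = +1.
Reciprocity: 9 ≡ 1 and 2465 ≡ 1 (mod 4), so (9/2465) = +(2465/9).
Reduce top mod 9: now compute (8/9).
Pull out 2^3: since 9 ≡ 1 (mod 8), (2/9) = +1, so (2/9)^3 = +1.
Reached (1/9) = 1. Collecting the sign flips along the way, the symbol is +1.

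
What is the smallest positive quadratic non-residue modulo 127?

3

(2/127) = +1, so 2 is a residue.
(3/127) = −1, so 3 is the smallest positive non-residue mod 127.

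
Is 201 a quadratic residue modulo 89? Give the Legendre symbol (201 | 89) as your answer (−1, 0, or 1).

-1

First reduce: 201 ≡ 23 (mod 89).
Reciprocity: 23 ≡ 3 and 89 ≡ 1 (mod 4), so (23/89) = +(89/23).
Reduce top mod 23: now compute (20/23).
Pull out 2^2: since 23 ≡ 7 (mod 8), (2/23) = +1, so (2/23)^2 = +1.
Reciprocity: 5 ≡ 1 and 23 ≡ 3 (mod 4), so (5/23) = +(23/5).
Reduce top mod 5: now compute (3/5).
Reciprocity: 3 ≡ 3 and 5 ≡ 1 (mod 4), so (3/5) = +(5/3).
Reduce top mod 3: now compute (2/3).
Pull out 2: since 3 ≡ 3 (mod 8), (2/3) = -1.
Reached (1/3) = 1. Collecting the sign flips along the way, the symbol is -1.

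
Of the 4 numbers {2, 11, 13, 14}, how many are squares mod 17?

(2/17) = +1 → QR.
(11/17) = -1 → non-residue.
(13/17) = +1 → QR.
(14/17) = -1 → non-residue.
Total quadratic residues among the 4: 2.

2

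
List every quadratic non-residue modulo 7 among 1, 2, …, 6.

3, 5, 6

Square k = 1,…,3 (k and 7−k give the same square):
1²=1, 2²=4, 3²≡2 (mod 7).
The residues are {1, 2, 4}; the non-residues are the remaining 3 nonzero classes.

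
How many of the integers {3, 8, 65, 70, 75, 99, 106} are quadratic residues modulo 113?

(3/113) = -1 → non-residue.
(8/113) = +1 → QR.
(65/113) = -1 → non-residue.
(70/113) = -1 → non-residue.
(75/113) = -1 → non-residue.
(99/113) = +1 → QR.
(106/113) = +1 → QR.
Total quadratic residues among the 7: 3.

3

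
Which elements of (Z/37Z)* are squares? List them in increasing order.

1 3 4 7 9 10 11 12 16 21 25 26 27 28 30 33 34 36

Square k = 1,…,18 (k and 37−k give the same square):
1²=1, 2²=4, 3²=9, 4²=16, 5²=25, 6²=36, 7²≡12, 8²≡27, 9²≡7, 10²≡26, 11²≡10, 12²≡33, 13²≡21, 14²≡11, 15²≡3, 16²≡34, 17²≡30, 18²≡28 (mod 37).
So the quadratic residues mod 37 are {1, 3, 4, 7, 9, 10, 11, 12, 16, 21, 25, 26, 27, 28, 30, 33, 34, 36}.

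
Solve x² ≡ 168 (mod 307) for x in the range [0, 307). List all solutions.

33, 274

Since 307 ≡ 3 (mod 4), a square root of 168 is 168^((307+1)/4) = 168^77 mod 307.
Repeated squaring: 168^2≡287, 168^4≡93, 168^8≡53, 168^16≡46, 168^32≡274, 168^64≡168 (mod 307).
168^77 = 168^(64+8+4+1) ≡ 274 (mod 307).
Check: 274² = 75076 ≡ 168 (mod 307). The two roots are 33 and 274.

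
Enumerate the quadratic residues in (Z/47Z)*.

1, 2, 3, 4, 6, 7, 8, 9, 12, 14, 16, 17, 18, 21, 24, 25, 27, 28, 32, 34, 36, 37, 42

Square k = 1,…,23 (k and 47−k give the same square):
1²=1, 2²=4, 3²=9, 4²=16, 5²=25, 6²=36, 7²≡2, 8²≡17, 9²≡34, 10²≡6, 11²≡27, 12²≡3, 13²≡28, 14²≡8, 15²≡37, 16²≡21, 17²≡7, 18²≡42, 19²≡32, 20²≡24, 21²≡18, 22²≡14, 23²≡12 (mod 47).
So the quadratic residues mod 47 are {1, 2, 3, 4, 6, 7, 8, 9, 12, 14, 16, 17, 18, 21, 24, 25, 27, 28, 32, 34, 36, 37, 42}.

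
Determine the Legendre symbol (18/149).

Euler's criterion: (18/149) ≡ 18^74 (mod 149).
18^2 ≡ 26 (mod 149)
18^4 ≡ 80 (mod 149)
18^8 ≡ 142 (mod 149)
18^16 ≡ 49 (mod 149)
18^32 ≡ 17 (mod 149)
18^64 ≡ 140 (mod 149)
18^74 = 18^(64+8+2) ≡ 148 (mod 149).
Result is 148 ≡ −1, so (18/149) = −1.

-1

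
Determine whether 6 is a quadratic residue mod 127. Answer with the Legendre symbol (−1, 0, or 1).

Pull out 2: since 127 ≡ 7 (mod 8), (2/127) = +1.
Reciprocity: 3 ≡ 3 and 127 ≡ 3 (mod 4), so (3/127) = −(127/3).
Reduce top mod 3: now compute (1/3).
Reached (1/3) = 1. Collecting the sign flips along the way, the symbol is -1.

-1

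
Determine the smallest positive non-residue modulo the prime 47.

5

(2/47) = +1, so 2 is a residue.
(3/47) = +1, so 3 is a residue.
(4/47) = +1, so 4 is a residue.
(5/47) = −1, so 5 is the smallest positive non-residue mod 47.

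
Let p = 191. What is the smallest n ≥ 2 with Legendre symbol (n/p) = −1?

7

(2/191) = +1, so 2 is a residue.
(3/191) = +1, so 3 is a residue.
(4/191) = +1, so 4 is a residue.
(5/191) = +1, so 5 is a residue.
(6/191) = +1, so 6 is a residue.
(7/191) = −1, so 7 is the smallest positive non-residue mod 191.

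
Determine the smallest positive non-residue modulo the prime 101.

2

(2/101) = −1, so 2 is the smallest positive non-residue mod 101.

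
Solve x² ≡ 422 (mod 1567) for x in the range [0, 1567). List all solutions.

Since 1567 ≡ 3 (mod 4), a square root of 422 is 422^((1567+1)/4) = 422^392 mod 1567.
Repeated squaring: 422^2≡1013, 422^4≡1351, 422^8≡1213, 422^16≡1523, 422^32≡369, 422^64≡1399, 422^128≡18, 422^256≡324 (mod 1567).
422^392 = 422^(256+128+8) ≡ 778 (mod 1567).
Check: 778² = 605284 ≡ 422 (mod 1567). The two roots are 778 and 789.

778, 789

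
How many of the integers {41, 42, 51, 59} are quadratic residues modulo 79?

2

(41/79) = -1 → non-residue.
(42/79) = +1 → QR.
(51/79) = +1 → QR.
(59/79) = -1 → non-residue.
Total quadratic residues among the 4: 2.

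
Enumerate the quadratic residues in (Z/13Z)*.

1, 3, 4, 9, 10, 12

Square k = 1,…,6 (k and 13−k give the same square):
1²=1, 2²=4, 3²=9, 4²≡3, 5²≡12, 6²≡10 (mod 13).
So the quadratic residues mod 13 are {1, 3, 4, 9, 10, 12}.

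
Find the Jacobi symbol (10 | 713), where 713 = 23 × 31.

-1

Pull out 2: since 713 ≡ 1 (mod 8), (2/713) = +1.
Reciprocity: 5 ≡ 1 and 713 ≡ 1 (mod 4), so (5/713) = +(713/5).
Reduce top mod 5: now compute (3/5).
Reciprocity: 3 ≡ 3 and 5 ≡ 1 (mod 4), so (3/5) = +(5/3).
Reduce top mod 3: now compute (2/3).
Pull out 2: since 3 ≡ 3 (mod 8), (2/3) = -1.
Reached (1/3) = 1. Collecting the sign flips along the way, the symbol is -1.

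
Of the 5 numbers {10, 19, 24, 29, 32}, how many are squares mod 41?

(10/41) = +1 → QR.
(19/41) = -1 → non-residue.
(24/41) = -1 → non-residue.
(29/41) = -1 → non-residue.
(32/41) = +1 → QR.
Total quadratic residues among the 5: 2.

2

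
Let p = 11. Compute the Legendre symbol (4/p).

Euler's criterion: (4/11) ≡ 4^5 (mod 11).
4^2 ≡ 5 (mod 11)
4^4 ≡ 3 (mod 11)
4^5 = 4^(4+1) ≡ 1 (mod 11).
Result is 1, so (4/11) = 1.

1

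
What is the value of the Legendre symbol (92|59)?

-1

Euler's criterion: (92/59) ≡ 33^29 (mod 59).
33^2 ≡ 27 (mod 59)
33^4 ≡ 21 (mod 59)
33^8 ≡ 28 (mod 59)
33^16 ≡ 17 (mod 59)
33^29 = 33^(16+8+4+1) ≡ 58 (mod 59).
Result is 58 ≡ −1, so (92/59) = −1.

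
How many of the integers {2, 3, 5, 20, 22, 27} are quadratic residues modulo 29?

3

(2/29) = -1 → non-residue.
(3/29) = -1 → non-residue.
(5/29) = +1 → QR.
(20/29) = +1 → QR.
(22/29) = +1 → QR.
(27/29) = -1 → non-residue.
Total quadratic residues among the 6: 3.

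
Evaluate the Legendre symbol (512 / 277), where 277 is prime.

-1

First reduce: 512 ≡ 235 (mod 277).
Reciprocity: 235 ≡ 3 and 277 ≡ 1 (mod 4), so (235/277) = +(277/235).
Reduce top mod 235: now compute (42/235).
Pull out 2: since 235 ≡ 3 (mod 8), (2/235) = -1.
Reciprocity: 21 ≡ 1 and 235 ≡ 3 (mod 4), so (21/235) = +(235/21).
Reduce top mod 21: now compute (4/21).
Pull out 2^2: since 21 ≡ 5 (mod 8), (2/21) = -1, so (2/21)^2 = +1.
Reached (1/21) = 1. Collecting the sign flips along the way, the symbol is -1.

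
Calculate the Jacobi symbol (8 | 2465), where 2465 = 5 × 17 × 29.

1

Pull out 2^3: since 2465 ≡ 1 (mod 8), (2/2465) = +1, so (2/2465)^3 = +1.
Reached (1/2465) = 1. Collecting the sign flips along the way, the symbol is +1.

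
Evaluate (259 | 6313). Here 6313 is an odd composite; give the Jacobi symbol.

Reciprocity: 259 ≡ 3 and 6313 ≡ 1 (mod 4), so (259/6313) = +(6313/259).
Reduce top mod 259: now compute (97/259).
Reciprocity: 97 ≡ 1 and 259 ≡ 3 (mod 4), so (97/259) = +(259/97).
Reduce top mod 97: now compute (65/97).
Reciprocity: 65 ≡ 1 and 97 ≡ 1 (mod 4), so (65/97) = +(97/65).
Reduce top mod 65: now compute (32/65).
Pull out 2^5: since 65 ≡ 1 (mod 8), (2/65) = +1, so (2/65)^5 = +1.
Reached (1/65) = 1. Collecting the sign flips along the way, the symbol is +1.

1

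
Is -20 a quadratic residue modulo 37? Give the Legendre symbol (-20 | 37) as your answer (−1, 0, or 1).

-1

First reduce: -20 ≡ 17 (mod 37).
Reciprocity: 17 ≡ 1 and 37 ≡ 1 (mod 4), so (17/37) = +(37/17).
Reduce top mod 17: now compute (3/17).
Reciprocity: 3 ≡ 3 and 17 ≡ 1 (mod 4), so (3/17) = +(17/3).
Reduce top mod 3: now compute (2/3).
Pull out 2: since 3 ≡ 3 (mod 8), (2/3) = -1.
Reached (1/3) = 1. Collecting the sign flips along the way, the symbol is -1.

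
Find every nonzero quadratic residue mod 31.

1,2,4,5,7,8,9,10,14,16,18,19,20,25,28

Square k = 1,…,15 (k and 31−k give the same square):
1²=1, 2²=4, 3²=9, 4²=16, 5²=25, 6²≡5, 7²≡18, 8²≡2, 9²≡19, 10²≡7, 11²≡28, 12²≡20, 13²≡14, 14²≡10, 15²≡8 (mod 31).
So the quadratic residues mod 31 are {1, 2, 4, 5, 7, 8, 9, 10, 14, 16, 18, 19, 20, 25, 28}.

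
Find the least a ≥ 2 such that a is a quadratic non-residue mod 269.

2

(2/269) = −1, so 2 is the smallest positive non-residue mod 269.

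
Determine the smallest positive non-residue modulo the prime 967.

(2/967) = +1, so 2 is a residue.
(3/967) = −1, so 3 is the smallest positive non-residue mod 967.

3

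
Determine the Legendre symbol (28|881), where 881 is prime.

-1

Euler's criterion: (28/881) ≡ 28^440 (mod 881).
28^2 ≡ 784 (mod 881)
28^4 ≡ 599 (mod 881)
28^8 ≡ 234 (mod 881)
28^16 ≡ 134 (mod 881)
28^32 ≡ 336 (mod 881)
28^64 ≡ 128 (mod 881)
28^128 ≡ 526 (mod 881)
28^256 ≡ 42 (mod 881)
28^440 = 28^(256+128+32+16+8) ≡ 880 (mod 881).
Result is 880 ≡ −1, so (28/881) = −1.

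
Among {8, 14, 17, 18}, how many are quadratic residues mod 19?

1

(8/19) = -1 → non-residue.
(14/19) = -1 → non-residue.
(17/19) = +1 → QR.
(18/19) = -1 → non-residue.
Total quadratic residues among the 4: 1.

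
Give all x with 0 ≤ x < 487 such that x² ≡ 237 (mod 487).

193, 294

Since 487 ≡ 3 (mod 4), a square root of 237 is 237^((487+1)/4) = 237^122 mod 487.
Repeated squaring: 237^2≡164, 237^4≡111, 237^8≡146, 237^16≡375, 237^32≡369, 237^64≡288 (mod 487).
237^122 = 237^(64+32+16+8+2) ≡ 193 (mod 487).
Check: 193² = 37249 ≡ 237 (mod 487). The two roots are 193 and 294.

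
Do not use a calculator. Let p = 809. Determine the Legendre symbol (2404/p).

1

Euler's criterion: (2404/809) ≡ 786^404 (mod 809).
786^2 ≡ 529 (mod 809)
786^4 ≡ 736 (mod 809)
786^8 ≡ 475 (mod 809)
786^16 ≡ 723 (mod 809)
786^32 ≡ 115 (mod 809)
786^64 ≡ 281 (mod 809)
786^128 ≡ 488 (mod 809)
786^256 ≡ 298 (mod 809)
786^404 = 786^(256+128+16+4) ≡ 1 (mod 809).
Result is 1, so (2404/809) = 1.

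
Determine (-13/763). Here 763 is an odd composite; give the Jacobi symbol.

-1

First reduce: -13 ≡ 750 (mod 763).
Pull out 2: since 763 ≡ 3 (mod 8), (2/763) = -1.
Reciprocity: 375 ≡ 3 and 763 ≡ 3 (mod 4), so (375/763) = −(763/375).
Reduce top mod 375: now compute (13/375).
Reciprocity: 13 ≡ 1 and 375 ≡ 3 (mod 4), so (13/375) = +(375/13).
Reduce top mod 13: now compute (11/13).
Reciprocity: 11 ≡ 3 and 13 ≡ 1 (mod 4), so (11/13) = +(13/11).
Reduce top mod 11: now compute (2/11).
Pull out 2: since 11 ≡ 3 (mod 8), (2/11) = -1.
Reached (1/11) = 1. Collecting the sign flips along the way, the symbol is -1.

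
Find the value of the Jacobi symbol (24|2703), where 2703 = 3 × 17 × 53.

0

Pull out 2^3: since 2703 ≡ 7 (mod 8), (2/2703) = +1, so (2/2703)^3 = +1.
Reciprocity: 3 ≡ 3 and 2703 ≡ 3 (mod 4), so (3/2703) = −(2703/3).
Reduce top mod 3: now compute (0/3).
Top reduces to 0: gcd > 1, so the symbol is 0.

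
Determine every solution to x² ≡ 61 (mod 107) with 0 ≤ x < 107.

Since 107 ≡ 3 (mod 4), a square root of 61 is 61^((107+1)/4) = 61^27 mod 107.
Repeated squaring: 61^2≡83, 61^4≡41, 61^8≡76, 61^16≡105 (mod 107).
61^27 = 61^(16+8+2+1) ≡ 75 (mod 107).
Check: 75² = 5625 ≡ 61 (mod 107). The two roots are 32 and 75.

32, 75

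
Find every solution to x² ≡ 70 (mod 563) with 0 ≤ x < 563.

Since 563 ≡ 3 (mod 4), a square root of 70 is 70^((563+1)/4) = 70^141 mod 563.
Repeated squaring: 70^2≡396, 70^4≡302, 70^8≡561, 70^16≡4, 70^32≡16, 70^64≡256, 70^128≡228 (mod 563).
70^141 = 70^(128+8+4+1) ≡ 409 (mod 563).
Check: 409² = 167281 ≡ 70 (mod 563). The two roots are 154 and 409.

154, 409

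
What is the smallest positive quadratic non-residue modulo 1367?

(2/1367) = +1, so 2 is a residue.
(3/1367) = +1, so 3 is a residue.
(4/1367) = +1, so 4 is a residue.
(5/1367) = −1, so 5 is the smallest positive non-residue mod 1367.

5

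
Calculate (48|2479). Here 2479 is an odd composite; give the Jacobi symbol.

-1

Pull out 2^4: since 2479 ≡ 7 (mod 8), (2/2479) = +1, so (2/2479)^4 = +1.
Reciprocity: 3 ≡ 3 and 2479 ≡ 3 (mod 4), so (3/2479) = −(2479/3).
Reduce top mod 3: now compute (1/3).
Reached (1/3) = 1. Collecting the sign flips along the way, the symbol is -1.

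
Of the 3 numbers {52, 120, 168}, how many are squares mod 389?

3

(52/389) = +1 → QR.
(120/389) = +1 → QR.
(168/389) = +1 → QR.
Total quadratic residues among the 3: 3.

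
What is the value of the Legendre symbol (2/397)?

Pull out 2: since 397 ≡ 5 (mod 8), (2/397) = -1.
Reached (1/397) = 1. Collecting the sign flips along the way, the symbol is -1.

-1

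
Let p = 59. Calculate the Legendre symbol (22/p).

Pull out 2: since 59 ≡ 3 (mod 8), (2/59) = -1.
Reciprocity: 11 ≡ 3 and 59 ≡ 3 (mod 4), so (11/59) = −(59/11).
Reduce top mod 11: now compute (4/11).
Pull out 2^2: since 11 ≡ 3 (mod 8), (2/11) = -1, so (2/11)^2 = +1.
Reached (1/11) = 1. Collecting the sign flips along the way, the symbol is +1.

1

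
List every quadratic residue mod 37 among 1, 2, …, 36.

Square k = 1,…,18 (k and 37−k give the same square):
1²=1, 2²=4, 3²=9, 4²=16, 5²=25, 6²=36, 7²≡12, 8²≡27, 9²≡7, 10²≡26, 11²≡10, 12²≡33, 13²≡21, 14²≡11, 15²≡3, 16²≡34, 17²≡30, 18²≡28 (mod 37).
So the quadratic residues mod 37 are {1, 3, 4, 7, 9, 10, 11, 12, 16, 21, 25, 26, 27, 28, 30, 33, 34, 36}.

1 3 4 7 9 10 11 12 16 21 25 26 27 28 30 33 34 36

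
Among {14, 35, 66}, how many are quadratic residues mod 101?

1

(14/101) = +1 → QR.
(35/101) = -1 → non-residue.
(66/101) = -1 → non-residue.
Total quadratic residues among the 3: 1.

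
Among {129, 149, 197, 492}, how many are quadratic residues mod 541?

(129/541) = +1 → QR.
(149/541) = -1 → non-residue.
(197/541) = -1 → non-residue.
(492/541) = +1 → QR.
Total quadratic residues among the 4: 2.

2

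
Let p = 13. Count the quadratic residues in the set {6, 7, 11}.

0

(6/13) = -1 → non-residue.
(7/13) = -1 → non-residue.
(11/13) = -1 → non-residue.
Total quadratic residues among the 3: 0.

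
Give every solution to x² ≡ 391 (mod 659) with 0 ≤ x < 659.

276, 383

Since 659 ≡ 3 (mod 4), a square root of 391 is 391^((659+1)/4) = 391^165 mod 659.
Repeated squaring: 391^2≡652, 391^4≡49, 391^8≡424, 391^16≡528, 391^32≡27, 391^64≡70, 391^128≡287 (mod 659).
391^165 = 391^(128+32+4+1) ≡ 276 (mod 659).
Check: 276² = 76176 ≡ 391 (mod 659). The two roots are 276 and 383.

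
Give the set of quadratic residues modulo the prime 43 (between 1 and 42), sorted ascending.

1,4,6,9,10,11,13,14,15,16,17,21,23,24,25,31,35,36,38,40,41

Square k = 1,…,21 (k and 43−k give the same square):
1²=1, 2²=4, 3²=9, 4²=16, 5²=25, 6²=36, 7²≡6, 8²≡21, 9²≡38, 10²≡14, 11²≡35, 12²≡15, 13²≡40, 14²≡24, 15²≡10, 16²≡41, 17²≡31, 18²≡23, 19²≡17, 20²≡13, 21²≡11 (mod 43).
So the quadratic residues mod 43 are {1, 4, 6, 9, 10, 11, 13, 14, 15, 16, 17, 21, 23, 24, 25, 31, 35, 36, 38, 40, 41}.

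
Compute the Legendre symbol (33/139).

-1

Reciprocity: 33 ≡ 1 and 139 ≡ 3 (mod 4), so (33/139) = +(139/33).
Reduce top mod 33: now compute (7/33).
Reciprocity: 7 ≡ 3 and 33 ≡ 1 (mod 4), so (7/33) = +(33/7).
Reduce top mod 7: now compute (5/7).
Reciprocity: 5 ≡ 1 and 7 ≡ 3 (mod 4), so (5/7) = +(7/5).
Reduce top mod 5: now compute (2/5).
Pull out 2: since 5 ≡ 5 (mod 8), (2/5) = -1.
Reached (1/5) = 1. Collecting the sign flips along the way, the symbol is -1.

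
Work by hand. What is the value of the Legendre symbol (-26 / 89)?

First reduce: -26 ≡ 63 (mod 89).
Reciprocity: 63 ≡ 3 and 89 ≡ 1 (mod 4), so (63/89) = +(89/63).
Reduce top mod 63: now compute (26/63).
Pull out 2: since 63 ≡ 7 (mod 8), (2/63) = +1.
Reciprocity: 13 ≡ 1 and 63 ≡ 3 (mod 4), so (13/63) = +(63/13).
Reduce top mod 13: now compute (11/13).
Reciprocity: 11 ≡ 3 and 13 ≡ 1 (mod 4), so (11/13) = +(13/11).
Reduce top mod 11: now compute (2/11).
Pull out 2: since 11 ≡ 3 (mod 8), (2/11) = -1.
Reached (1/11) = 1. Collecting the sign flips along the way, the symbol is -1.

-1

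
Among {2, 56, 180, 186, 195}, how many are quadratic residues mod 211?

2

(2/211) = -1 → non-residue.
(56/211) = +1 → QR.
(180/211) = +1 → QR.
(186/211) = -1 → non-residue.
(195/211) = -1 → non-residue.
Total quadratic residues among the 5: 2.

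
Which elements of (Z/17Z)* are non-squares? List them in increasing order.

Square k = 1,…,8 (k and 17−k give the same square):
1²=1, 2²=4, 3²=9, 4²=16, 5²≡8, 6²≡2, 7²≡15, 8²≡13 (mod 17).
The residues are {1, 2, 4, 8, 9, 13, 15, 16}; the non-residues are the remaining 8 nonzero classes.

3 5 6 7 10 11 12 14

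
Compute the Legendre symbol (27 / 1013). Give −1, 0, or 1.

-1

Reciprocity: 27 ≡ 3 and 1013 ≡ 1 (mod 4), so (27/1013) = +(1013/27).
Reduce top mod 27: now compute (14/27).
Pull out 2: since 27 ≡ 3 (mod 8), (2/27) = -1.
Reciprocity: 7 ≡ 3 and 27 ≡ 3 (mod 4), so (7/27) = −(27/7).
Reduce top mod 7: now compute (6/7).
Pull out 2: since 7 ≡ 7 (mod 8), (2/7) = +1.
Reciprocity: 3 ≡ 3 and 7 ≡ 3 (mod 4), so (3/7) = −(7/3).
Reduce top mod 3: now compute (1/3).
Reached (1/3) = 1. Collecting the sign flips along the way, the symbol is -1.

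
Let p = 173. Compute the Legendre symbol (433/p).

-1

First reduce: 433 ≡ 87 (mod 173).
Reciprocity: 87 ≡ 3 and 173 ≡ 1 (mod 4), so (87/173) = +(173/87).
Reduce top mod 87: now compute (86/87).
Pull out 2: since 87 ≡ 7 (mod 8), (2/87) = +1.
Reciprocity: 43 ≡ 3 and 87 ≡ 3 (mod 4), so (43/87) = −(87/43).
Reduce top mod 43: now compute (1/43).
Reached (1/43) = 1. Collecting the sign flips along the way, the symbol is -1.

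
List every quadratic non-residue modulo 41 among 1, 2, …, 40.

Square k = 1,…,20 (k and 41−k give the same square):
1²=1, 2²=4, 3²=9, 4²=16, 5²=25, 6²=36, 7²≡8, 8²≡23, 9²≡40, 10²≡18, 11²≡39, 12²≡21, 13²≡5, 14²≡32, 15²≡20, 16²≡10, 17²≡2, 18²≡37, 19²≡33, 20²≡31 (mod 41).
The residues are {1, 2, 4, 5, 8, 9, 10, 16, 18, 20, 21, 23, 25, 31, 32, 33, 36, 37, 39, 40}; the non-residues are the remaining 20 nonzero classes.

3, 6, 7, 11, 12, 13, 14, 15, 17, 19, 22, 24, 26, 27, 28, 29, 30, 34, 35, 38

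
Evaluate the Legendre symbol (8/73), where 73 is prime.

Pull out 2^3: since 73 ≡ 1 (mod 8), (2/73) = +1, so (2/73)^3 = +1.
Reached (1/73) = 1. Collecting the sign flips along the way, the symbol is +1.

1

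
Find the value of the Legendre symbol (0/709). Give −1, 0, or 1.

0

Top reduces to 0: gcd > 1, so the symbol is 0.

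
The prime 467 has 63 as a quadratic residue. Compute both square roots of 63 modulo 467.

Since 467 ≡ 3 (mod 4), a square root of 63 is 63^((467+1)/4) = 63^117 mod 467.
Repeated squaring: 63^2≡233, 63^4≡117, 63^8≡146, 63^16≡301, 63^32≡3, 63^64≡9 (mod 467).
63^117 = 63^(64+32+16+4+1) ≡ 159 (mod 467).
Check: 159² = 25281 ≡ 63 (mod 467). The two roots are 159 and 308.

159, 308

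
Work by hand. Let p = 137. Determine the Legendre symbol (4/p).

Euler's criterion: (4/137) ≡ 4^68 (mod 137).
4^2 ≡ 16 (mod 137)
4^4 ≡ 119 (mod 137)
4^8 ≡ 50 (mod 137)
4^16 ≡ 34 (mod 137)
4^32 ≡ 60 (mod 137)
4^64 ≡ 38 (mod 137)
4^68 = 4^(64+4) ≡ 1 (mod 137).
Result is 1, so (4/137) = 1.

1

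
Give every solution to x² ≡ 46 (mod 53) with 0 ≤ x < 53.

24, 29

53 ≡ 1 (mod 4), so we find a root by search.
Trying successive values, 24² = 576 ≡ 46 (mod 53). The other root is 53 − 24 = 29.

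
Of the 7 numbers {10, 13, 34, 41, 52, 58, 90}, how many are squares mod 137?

(10/137) = -1 → non-residue.
(13/137) = -1 → non-residue.
(34/137) = +1 → QR.
(41/137) = -1 → non-residue.
(52/137) = -1 → non-residue.
(58/137) = -1 → non-residue.
(90/137) = -1 → non-residue.
Total quadratic residues among the 7: 1.

1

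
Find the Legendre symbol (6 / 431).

1

Pull out 2: since 431 ≡ 7 (mod 8), (2/431) = +1.
Reciprocity: 3 ≡ 3 and 431 ≡ 3 (mod 4), so (3/431) = −(431/3).
Reduce top mod 3: now compute (2/3).
Pull out 2: since 3 ≡ 3 (mod 8), (2/3) = -1.
Reached (1/3) = 1. Collecting the sign flips along the way, the symbol is +1.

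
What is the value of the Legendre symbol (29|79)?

Reciprocity: 29 ≡ 1 and 79 ≡ 3 (mod 4), so (29/79) = +(79/29).
Reduce top mod 29: now compute (21/29).
Reciprocity: 21 ≡ 1 and 29 ≡ 1 (mod 4), so (21/29) = +(29/21).
Reduce top mod 21: now compute (8/21).
Pull out 2^3: since 21 ≡ 5 (mod 8), (2/21) = -1, so (2/21)^3 = -1.
Reached (1/21) = 1. Collecting the sign flips along the way, the symbol is -1.

-1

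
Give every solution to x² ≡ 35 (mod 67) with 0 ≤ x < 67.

13, 54

Since 67 ≡ 3 (mod 4), a square root of 35 is 35^((67+1)/4) = 35^17 mod 67.
Repeated squaring: 35^2≡19, 35^4≡26, 35^8≡6, 35^16≡36 (mod 67).
35^17 = 35^(16+1) ≡ 54 (mod 67).
Check: 54² = 2916 ≡ 35 (mod 67). The two roots are 13 and 54.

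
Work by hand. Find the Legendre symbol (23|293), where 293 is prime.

Reciprocity: 23 ≡ 3 and 293 ≡ 1 (mod 4), so (23/293) = +(293/23).
Reduce top mod 23: now compute (17/23).
Reciprocity: 17 ≡ 1 and 23 ≡ 3 (mod 4), so (17/23) = +(23/17).
Reduce top mod 17: now compute (6/17).
Pull out 2: since 17 ≡ 1 (mod 8), (2/17) = +1.
Reciprocity: 3 ≡ 3 and 17 ≡ 1 (mod 4), so (3/17) = +(17/3).
Reduce top mod 3: now compute (2/3).
Pull out 2: since 3 ≡ 3 (mod 8), (2/3) = -1.
Reached (1/3) = 1. Collecting the sign flips along the way, the symbol is -1.

-1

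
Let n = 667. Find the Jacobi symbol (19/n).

1

Reciprocity: 19 ≡ 3 and 667 ≡ 3 (mod 4), so (19/667) = −(667/19).
Reduce top mod 19: now compute (2/19).
Pull out 2: since 19 ≡ 3 (mod 8), (2/19) = -1.
Reached (1/19) = 1. Collecting the sign flips along the way, the symbol is +1.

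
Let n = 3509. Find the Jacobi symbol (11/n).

0

Reciprocity: 11 ≡ 3 and 3509 ≡ 1 (mod 4), so (11/3509) = +(3509/11).
Reduce top mod 11: now compute (0/11).
Top reduces to 0: gcd > 1, so the symbol is 0.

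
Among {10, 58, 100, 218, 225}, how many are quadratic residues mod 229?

(10/229) = -1 → non-residue.
(58/229) = +1 → QR.
(100/229) = +1 → QR.
(218/229) = +1 → QR.
(225/229) = +1 → QR.
Total quadratic residues among the 5: 4.

4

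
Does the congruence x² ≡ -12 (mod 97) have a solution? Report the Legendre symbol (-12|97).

First reduce: -12 ≡ 85 (mod 97).
Reciprocity: 85 ≡ 1 and 97 ≡ 1 (mod 4), so (85/97) = +(97/85).
Reduce top mod 85: now compute (12/85).
Pull out 2^2: since 85 ≡ 5 (mod 8), (2/85) = -1, so (2/85)^2 = +1.
Reciprocity: 3 ≡ 3 and 85 ≡ 1 (mod 4), so (3/85) = +(85/3).
Reduce top mod 3: now compute (1/3).
Reached (1/3) = 1. Collecting the sign flips along the way, the symbol is +1.

1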